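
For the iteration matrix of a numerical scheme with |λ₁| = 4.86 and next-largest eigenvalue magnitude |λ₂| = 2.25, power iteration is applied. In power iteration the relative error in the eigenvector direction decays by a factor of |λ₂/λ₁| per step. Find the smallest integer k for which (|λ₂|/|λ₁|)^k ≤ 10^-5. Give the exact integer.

|λ₂/λ₁| = 2.25/4.86 = 0.46296
Need k ≥ ln(10^-5) / ln(0.46296) = -11.5129 / -0.7701 ≈ 14.950
Smallest integer k satisfying the bound: 15

15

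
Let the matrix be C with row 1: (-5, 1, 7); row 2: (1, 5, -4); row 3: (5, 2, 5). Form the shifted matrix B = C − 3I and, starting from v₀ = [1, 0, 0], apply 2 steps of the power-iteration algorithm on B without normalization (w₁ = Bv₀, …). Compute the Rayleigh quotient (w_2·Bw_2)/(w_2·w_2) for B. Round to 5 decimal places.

-10.23874

B = C − 3I has rows (-8, 1, 7); (1, 2, -4); (5, 2, 2)
w1 = Bv₀ = (-8, 1, 5)
w2 = Bw1 = (100, -26, -28)
Bw2 = (-1022, 160, 392)
w2·Bw2 = -117336; w2·w2 = 11460; μ ≈ -117336/11460 = -10.23874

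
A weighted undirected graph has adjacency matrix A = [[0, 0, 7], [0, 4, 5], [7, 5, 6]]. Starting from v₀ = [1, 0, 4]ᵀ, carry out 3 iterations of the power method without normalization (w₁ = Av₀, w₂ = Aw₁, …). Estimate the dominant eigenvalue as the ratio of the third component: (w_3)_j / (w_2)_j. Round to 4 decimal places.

λ ≈ 11.5892

w1 = Av₀ = (0·1 + 0·0 + 7·4; 0·1 + 4·0 + 5·4; 7·1 + 5·0 + 6·4) = (28, 20, 31)
w2 = Aw1 = (0·28 + 0·20 + 7·31; 0·28 + 4·20 + 5·31; 7·28 + 5·20 + 6·31) = (217, 235, 482)
w3 = Aw2 = (3374, 3350, 5586)
Ratio at component: 5586 / 482 = 11.5892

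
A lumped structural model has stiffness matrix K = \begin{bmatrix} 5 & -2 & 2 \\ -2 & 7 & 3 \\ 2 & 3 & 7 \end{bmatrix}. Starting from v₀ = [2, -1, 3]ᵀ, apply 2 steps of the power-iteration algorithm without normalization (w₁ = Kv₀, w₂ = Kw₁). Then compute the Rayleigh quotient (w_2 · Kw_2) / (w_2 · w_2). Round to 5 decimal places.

w1 = Kv₀ = (18, -2, 22)
w2 = Kw1 = (138, 16, 184)
Kw2 = (1026, 388, 1612)
w2·Kw2 = 138·1026 + 16·388 + 184·1612 = 444404; w2·w2 = 138·138 + 16·16 + 184·184 = 53156
λ ≈ 444404/53156 = 8.36037

8.36037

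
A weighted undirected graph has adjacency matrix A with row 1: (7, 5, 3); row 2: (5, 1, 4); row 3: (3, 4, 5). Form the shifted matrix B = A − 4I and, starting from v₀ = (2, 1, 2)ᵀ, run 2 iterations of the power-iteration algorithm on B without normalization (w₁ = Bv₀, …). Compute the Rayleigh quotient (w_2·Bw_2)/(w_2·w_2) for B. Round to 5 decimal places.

B = A − 4I has rows (3, 5, 3); (5, -3, 4); (3, 4, 1)
w1 = Bv₀ = (3·2 + 5·1 + 3·2; 5·2 + (-3)·1 + 4·2; 3·2 + 4·1 + 1·2) = (17, 15, 12)
w2 = Bw1 = (3·17 + 5·15 + 3·12; 5·17 + (-3)·15 + 4·12; 3·17 + 4·15 + 1·12) = (162, 88, 123)
Bw2 = (1295, 1038, 961)
w2·Bw2 = 419337; w2·w2 = 49117; μ ≈ 419337/49117 = 8.53751

μ ≈ 8.53751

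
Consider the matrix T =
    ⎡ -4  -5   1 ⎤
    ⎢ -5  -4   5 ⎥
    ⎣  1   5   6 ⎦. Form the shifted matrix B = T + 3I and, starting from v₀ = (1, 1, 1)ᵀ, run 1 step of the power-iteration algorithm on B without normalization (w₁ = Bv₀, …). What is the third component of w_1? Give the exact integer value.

B = T + 3I has rows (-1, -5, 1); (-5, -1, 5); (1, 5, 9)
w1 = Bv₀ = (-5, -1, 15)
Requested component of w1: 15

15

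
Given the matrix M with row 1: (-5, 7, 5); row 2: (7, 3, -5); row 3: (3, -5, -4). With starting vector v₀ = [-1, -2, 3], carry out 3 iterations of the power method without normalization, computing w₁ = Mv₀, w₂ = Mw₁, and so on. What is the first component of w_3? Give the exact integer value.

2026

w1 = Mv₀ = (6, -28, -5)
w2 = Mw1 = (-251, -17, 178)
w3 = Mw2 = (2026, -2698, -1380)
The requested component of w3 is 2026.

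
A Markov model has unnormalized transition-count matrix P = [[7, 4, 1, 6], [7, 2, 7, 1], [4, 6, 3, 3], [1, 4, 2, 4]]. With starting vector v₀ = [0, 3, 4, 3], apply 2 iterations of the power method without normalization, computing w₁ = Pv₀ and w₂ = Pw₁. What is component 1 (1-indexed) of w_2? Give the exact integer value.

617

w1 = Pv₀ = (7·0 + 4·3 + 1·4 + 6·3; 7·0 + 2·3 + 7·4 + 1·3; 4·0 + 6·3 + 3·4 + 3·3; 1·0 + 4·3 + 2·4 + 4·3) = (34, 37, 39, 32)
w2 = Pw1 = (7·34 + 4·37 + 1·39 + 6·32; 7·34 + 2·37 + 7·39 + 1·32; 4·34 + 6·37 + 3·39 + 3·32; 1·34 + 4·37 + 2·39 + 4·32) = (617, 617, 571, 388)
The requested component of w2 is 617.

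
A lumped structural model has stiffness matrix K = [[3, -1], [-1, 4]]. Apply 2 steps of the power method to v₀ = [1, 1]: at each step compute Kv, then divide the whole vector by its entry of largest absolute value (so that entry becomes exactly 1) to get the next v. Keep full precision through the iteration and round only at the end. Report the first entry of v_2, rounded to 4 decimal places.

Kv0 = (2.00000, 3.00000); divide by 3.00000 → v1 = (0.66667, 1.00000)
Kv1 = (1.00000, 3.33333); divide by 3.33333 → v2 = (0.30000, 1.00000)
Requested entry of v2: 3/10 = 0.3000

0.3000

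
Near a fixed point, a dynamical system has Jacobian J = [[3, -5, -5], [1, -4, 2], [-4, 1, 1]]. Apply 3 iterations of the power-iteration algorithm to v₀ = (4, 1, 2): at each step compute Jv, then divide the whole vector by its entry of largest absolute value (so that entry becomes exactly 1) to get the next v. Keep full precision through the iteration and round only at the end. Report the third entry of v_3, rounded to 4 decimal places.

Jv0 = (-3.00000, 4.00000, -13.00000); divide by -13.00000 → v1 = (0.23077, -0.30769, 1.00000)
Jv1 = (-2.76923, 3.46154, -0.23077); divide by 3.46154 → v2 = (-0.80000, 1.00000, -0.06667)
Jv2 = (-7.06667, -4.93333, 4.13333); divide by -7.06667 → v3 = (1.00000, 0.69811, -0.58491)
Requested entry of v3: -186/318 = -0.5849

-0.5849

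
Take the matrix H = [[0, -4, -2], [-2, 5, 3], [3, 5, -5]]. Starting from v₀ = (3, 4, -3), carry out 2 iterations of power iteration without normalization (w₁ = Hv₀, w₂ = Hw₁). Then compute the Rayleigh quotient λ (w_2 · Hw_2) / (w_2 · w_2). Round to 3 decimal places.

-2.949

w1 = Hv₀ = (0·3 + (-4)·4 + (-2)·(-3); (-2)·3 + 5·4 + 3·(-3); 3·3 + 5·4 + (-5)·(-3)) = (-10, 5, 44)
w2 = Hw1 = (0·(-10) + (-4)·5 + (-2)·44; (-2)·(-10) + 5·5 + 3·44; 3·(-10) + 5·5 + (-5)·44) = (-108, 177, -225)
Hw2 = (-258, 426, 1686)
w2·Hw2 = (-108)·(-258) + 177·426 + (-225)·1686 = -276084; w2·w2 = (-108)·(-108) + 177·177 + (-225)·(-225) = 93618
λ ≈ -276084/93618 = -2.949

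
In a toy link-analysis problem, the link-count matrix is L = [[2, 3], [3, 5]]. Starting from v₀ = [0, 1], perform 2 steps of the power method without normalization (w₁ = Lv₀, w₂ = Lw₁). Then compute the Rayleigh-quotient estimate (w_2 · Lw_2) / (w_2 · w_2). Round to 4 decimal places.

λ ≈ 6.8541

w1 = Lv₀ = (2·0 + 3·1; 3·0 + 5·1) = (3, 5)
w2 = Lw1 = (2·3 + 3·5; 3·3 + 5·5) = (21, 34)
Lw2 = (144, 233)
w2·Lw2 = 21·144 + 34·233 = 10946; w2·w2 = 21·21 + 34·34 = 1597
λ ≈ 10946/1597 = 6.8541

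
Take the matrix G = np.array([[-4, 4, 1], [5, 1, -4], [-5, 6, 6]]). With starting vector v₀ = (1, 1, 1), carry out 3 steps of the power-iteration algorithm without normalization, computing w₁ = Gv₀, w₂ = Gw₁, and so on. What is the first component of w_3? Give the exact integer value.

-79

w1 = Gv₀ = (1, 2, 7)
w2 = Gw1 = (11, -21, 49)
w3 = Gw2 = (-79, -162, 113)
The requested component of w3 is -79.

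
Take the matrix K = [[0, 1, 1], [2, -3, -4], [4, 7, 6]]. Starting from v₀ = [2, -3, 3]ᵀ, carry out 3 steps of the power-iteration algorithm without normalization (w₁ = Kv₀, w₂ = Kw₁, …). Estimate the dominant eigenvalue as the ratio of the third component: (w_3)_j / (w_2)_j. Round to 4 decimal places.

2.2973

w1 = Kv₀ = (0·2 + 1·(-3) + 1·3; 2·2 + (-3)·(-3) + (-4)·3; 4·2 + 7·(-3) + 6·3) = (0, 1, 5)
w2 = Kw1 = (0·0 + 1·1 + 1·5; 2·0 + (-3)·1 + (-4)·5; 4·0 + 7·1 + 6·5) = (6, -23, 37)
w3 = Kw2 = (14, -67, 85)
Ratio at component: 85 / 37 = 2.2973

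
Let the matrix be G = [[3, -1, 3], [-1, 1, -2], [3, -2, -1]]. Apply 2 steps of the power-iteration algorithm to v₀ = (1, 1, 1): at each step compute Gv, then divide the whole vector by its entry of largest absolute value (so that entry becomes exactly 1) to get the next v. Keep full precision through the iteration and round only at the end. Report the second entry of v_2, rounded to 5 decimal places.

-0.36842

Gv0 = (5.000000, -2.000000, 0.000000); divide by 5.000000 → v1 = (1.000000, -0.400000, 0.000000)
Gv1 = (3.400000, -1.400000, 3.800000); divide by 3.800000 → v2 = (0.894737, -0.368421, 1.000000)
Requested entry of v2: -7/19 = -0.36842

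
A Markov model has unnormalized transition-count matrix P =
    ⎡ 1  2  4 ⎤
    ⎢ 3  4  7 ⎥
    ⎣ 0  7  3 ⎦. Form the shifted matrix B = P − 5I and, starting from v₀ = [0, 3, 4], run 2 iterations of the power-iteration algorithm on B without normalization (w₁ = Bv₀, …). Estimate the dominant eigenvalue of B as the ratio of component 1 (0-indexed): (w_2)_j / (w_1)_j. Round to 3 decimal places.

B = P − 5I has rows (-4, 2, 4); (3, -1, 7); (0, 7, -2)
w1 = Bv₀ = (22, 25, 13)
w2 = Bw1 = (14, 132, 149)
Ratio: 132/25 = 5.280

μ ≈ 5.280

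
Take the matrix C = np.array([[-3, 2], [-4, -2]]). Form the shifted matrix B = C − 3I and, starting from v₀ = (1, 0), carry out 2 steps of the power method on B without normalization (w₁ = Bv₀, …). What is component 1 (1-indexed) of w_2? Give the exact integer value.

28

B = C − 3I has rows (-6, 2); (-4, -5)
w1 = Bv₀ = ((-6)·1 + 2·0; (-4)·1 + (-5)·0) = (-6, -4)
w2 = Bw1 = ((-6)·(-6) + 2·(-4); (-4)·(-6) + (-5)·(-4)) = (28, 44)
Requested component of w2: 28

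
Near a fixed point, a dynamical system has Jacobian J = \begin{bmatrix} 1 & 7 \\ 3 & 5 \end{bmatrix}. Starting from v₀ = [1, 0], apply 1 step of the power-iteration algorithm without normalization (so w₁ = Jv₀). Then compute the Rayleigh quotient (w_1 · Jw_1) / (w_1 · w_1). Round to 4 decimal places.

w1 = Jv₀ = (1, 3)
Jw1 = (22, 18)
w1·Jw1 = 1·22 + 3·18 = 76; w1·w1 = 1·1 + 3·3 = 10
λ ≈ 76/10 = 7.6000

7.6000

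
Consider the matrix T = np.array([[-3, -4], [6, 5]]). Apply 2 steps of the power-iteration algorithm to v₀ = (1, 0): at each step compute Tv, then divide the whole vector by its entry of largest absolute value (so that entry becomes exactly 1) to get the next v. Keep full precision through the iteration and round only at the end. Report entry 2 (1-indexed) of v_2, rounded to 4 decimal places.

-0.8000

Tv0 = (-3.00000, 6.00000); divide by 6.00000 → v1 = (-0.50000, 1.00000)
Tv1 = (-2.50000, 2.00000); divide by -2.50000 → v2 = (1.00000, -0.80000)
Requested entry of v2: 12/-15 = -0.8000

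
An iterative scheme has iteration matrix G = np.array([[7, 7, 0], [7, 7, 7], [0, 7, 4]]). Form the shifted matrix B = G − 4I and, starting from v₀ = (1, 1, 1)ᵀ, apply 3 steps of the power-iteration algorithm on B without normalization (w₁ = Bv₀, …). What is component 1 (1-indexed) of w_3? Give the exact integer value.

B = G − 4I has rows (3, 7, 0); (7, 3, 7); (0, 7, 0)
w1 = Bv₀ = (3·1 + 7·1 + 0·1; 7·1 + 3·1 + 7·1; 0·1 + 7·1 + 0·1) = (10, 17, 7)
w2 = Bw1 = (3·10 + 7·17 + 0·7; 7·10 + 3·17 + 7·7; 0·10 + 7·17 + 0·7) = (149, 170, 119)
w3 = Bw2 = (1637, 2386, 1190)
Requested component of w3: 1637

1637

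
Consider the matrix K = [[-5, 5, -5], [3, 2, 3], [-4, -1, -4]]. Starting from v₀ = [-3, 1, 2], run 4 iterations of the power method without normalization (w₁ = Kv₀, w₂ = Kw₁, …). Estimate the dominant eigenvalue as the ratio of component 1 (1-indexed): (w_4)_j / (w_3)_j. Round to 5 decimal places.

-9.65823

w1 = Kv₀ = ((-5)·(-3) + 5·1 + (-5)·2; 3·(-3) + 2·1 + 3·2; (-4)·(-3) + (-1)·1 + (-4)·2) = (10, -1, 3)
w2 = Kw1 = ((-5)·10 + 5·(-1) + (-5)·3; 3·10 + 2·(-1) + 3·3; (-4)·10 + (-1)·(-1) + (-4)·3) = (-70, 37, -51)
w3 = Kw2 = (790, -289, 447)
w4 = Kw3 = (-7630, 3133, -4659)
Ratio at component: -7630 / 790 = -9.65823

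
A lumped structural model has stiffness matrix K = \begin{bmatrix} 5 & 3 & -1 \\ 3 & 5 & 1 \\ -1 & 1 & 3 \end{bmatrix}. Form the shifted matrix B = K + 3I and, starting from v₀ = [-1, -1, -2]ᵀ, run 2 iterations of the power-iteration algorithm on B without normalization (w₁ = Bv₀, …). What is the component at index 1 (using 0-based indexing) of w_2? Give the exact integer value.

B = K + 3I has rows (8, 3, -1); (3, 8, 1); (-1, 1, 6)
w1 = Bv₀ = (8·(-1) + 3·(-1) + (-1)·(-2); 3·(-1) + 8·(-1) + 1·(-2); (-1)·(-1) + 1·(-1) + 6·(-2)) = (-9, -13, -12)
w2 = Bw1 = (8·(-9) + 3·(-13) + (-1)·(-12); 3·(-9) + 8·(-13) + 1·(-12); (-1)·(-9) + 1·(-13) + 6·(-12)) = (-99, -143, -76)
Requested component of w2: -143

-143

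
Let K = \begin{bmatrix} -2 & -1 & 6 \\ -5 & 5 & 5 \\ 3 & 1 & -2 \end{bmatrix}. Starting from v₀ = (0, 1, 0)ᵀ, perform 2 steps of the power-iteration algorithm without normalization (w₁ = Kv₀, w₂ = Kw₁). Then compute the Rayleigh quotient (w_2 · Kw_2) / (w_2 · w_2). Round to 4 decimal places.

λ ≈ 4.4384

w1 = Kv₀ = (-1, 5, 1)
w2 = Kw1 = (3, 35, 0)
Kw2 = (-41, 160, 44)
w2·Kw2 = 3·(-41) + 35·160 + 0·44 = 5477; w2·w2 = 3·3 + 35·35 + 0·0 = 1234
λ ≈ 5477/1234 = 4.4384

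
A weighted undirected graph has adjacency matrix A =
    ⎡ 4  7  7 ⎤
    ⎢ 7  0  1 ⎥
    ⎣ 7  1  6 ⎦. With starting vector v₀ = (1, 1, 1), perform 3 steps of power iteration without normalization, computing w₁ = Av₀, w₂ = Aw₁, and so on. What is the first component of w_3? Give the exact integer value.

3410

w1 = Av₀ = (18, 8, 14)
w2 = Aw1 = (226, 140, 218)
w3 = Aw2 = (3410, 1800, 3030)
The requested component of w3 is 3410.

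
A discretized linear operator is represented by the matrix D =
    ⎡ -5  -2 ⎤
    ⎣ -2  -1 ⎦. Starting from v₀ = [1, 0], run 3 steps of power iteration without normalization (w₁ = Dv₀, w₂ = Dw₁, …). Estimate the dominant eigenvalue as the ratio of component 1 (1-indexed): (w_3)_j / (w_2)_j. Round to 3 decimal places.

w1 = Dv₀ = (-5, -2)
w2 = Dw1 = (29, 12)
w3 = Dw2 = (-169, -70)
Ratio at component: -169 / 29 = -5.828

-5.828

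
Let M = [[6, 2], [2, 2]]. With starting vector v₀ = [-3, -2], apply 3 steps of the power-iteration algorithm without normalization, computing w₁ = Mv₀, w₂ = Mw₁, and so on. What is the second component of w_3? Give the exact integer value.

w1 = Mv₀ = (6·(-3) + 2·(-2); 2·(-3) + 2·(-2)) = (-22, -10)
w2 = Mw1 = (6·(-22) + 2·(-10); 2·(-22) + 2·(-10)) = (-152, -64)
w3 = Mw2 = (-1040, -432)
The requested component of w3 is -432.

-432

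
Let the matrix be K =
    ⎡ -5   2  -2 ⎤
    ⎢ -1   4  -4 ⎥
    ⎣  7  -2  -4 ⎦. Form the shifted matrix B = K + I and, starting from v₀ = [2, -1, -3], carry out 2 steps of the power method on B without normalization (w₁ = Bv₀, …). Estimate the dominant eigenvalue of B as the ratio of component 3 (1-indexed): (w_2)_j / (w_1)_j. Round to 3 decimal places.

-4.520

B = K + I has rows (-4, 2, -2); (-1, 5, -4); (7, -2, -3)
w1 = Bv₀ = (-4, 5, 25)
w2 = Bw1 = (-24, -71, -113)
Ratio: -113/25 = -4.520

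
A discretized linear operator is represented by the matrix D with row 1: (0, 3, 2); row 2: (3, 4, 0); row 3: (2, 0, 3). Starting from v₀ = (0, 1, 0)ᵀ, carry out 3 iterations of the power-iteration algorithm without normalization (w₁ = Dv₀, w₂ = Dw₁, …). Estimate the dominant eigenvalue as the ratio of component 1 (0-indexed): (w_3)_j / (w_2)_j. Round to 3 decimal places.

w1 = Dv₀ = (3, 4, 0)
w2 = Dw1 = (12, 25, 6)
w3 = Dw2 = (87, 136, 42)
Ratio at component: 136 / 25 = 5.440

5.440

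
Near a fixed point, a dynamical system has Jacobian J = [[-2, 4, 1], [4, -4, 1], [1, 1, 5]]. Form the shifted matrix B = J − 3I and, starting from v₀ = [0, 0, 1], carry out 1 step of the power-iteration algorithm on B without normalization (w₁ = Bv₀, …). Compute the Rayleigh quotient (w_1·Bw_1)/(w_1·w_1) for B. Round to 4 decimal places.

B = J − 3I has rows (-5, 4, 1); (4, -7, 1); (1, 1, 2)
w1 = Bv₀ = (1, 1, 2)
Bw1 = (1, -1, 6)
w1·Bw1 = 12; w1·w1 = 6; μ ≈ 12/6 = 2.0000

μ ≈ 2.0000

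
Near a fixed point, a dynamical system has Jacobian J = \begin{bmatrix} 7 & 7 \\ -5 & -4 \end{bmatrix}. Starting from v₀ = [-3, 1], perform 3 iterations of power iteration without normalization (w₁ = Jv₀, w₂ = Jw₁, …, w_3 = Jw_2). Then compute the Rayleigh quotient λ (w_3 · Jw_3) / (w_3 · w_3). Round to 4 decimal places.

λ ≈ 7.0481

w1 = Jv₀ = (-14, 11)
w2 = Jw1 = (-21, 26)
w3 = Jw2 = (35, 1)
Jw3 = (252, -179)
w3·Jw3 = 35·252 + 1·(-179) = 8641; w3·w3 = 35·35 + 1·1 = 1226
λ ≈ 8641/1226 = 7.0481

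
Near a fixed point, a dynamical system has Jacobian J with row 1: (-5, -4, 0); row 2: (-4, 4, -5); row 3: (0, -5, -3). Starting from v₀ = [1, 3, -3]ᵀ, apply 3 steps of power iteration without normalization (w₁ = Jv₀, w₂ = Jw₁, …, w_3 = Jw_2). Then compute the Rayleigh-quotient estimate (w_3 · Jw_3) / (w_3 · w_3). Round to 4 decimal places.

7.1010

w1 = Jv₀ = ((-5)·1 + (-4)·3 + 0·(-3); (-4)·1 + 4·3 + (-5)·(-3); 0·1 + (-5)·3 + (-3)·(-3)) = (-17, 23, -6)
w2 = Jw1 = ((-5)·(-17) + (-4)·23 + 0·(-6); (-4)·(-17) + 4·23 + (-5)·(-6); 0·(-17) + (-5)·23 + (-3)·(-6)) = (-7, 190, -97)
w3 = Jw2 = (-725, 1273, -659)
Jw3 = (-1467, 11287, -4388)
w3·Jw3 = (-725)·(-1467) + 1273·11287 + (-659)·(-4388) = 18323618; w3·w3 = (-725)·(-725) + 1273·1273 + (-659)·(-659) = 2580435
λ ≈ 18323618/2580435 = 7.1010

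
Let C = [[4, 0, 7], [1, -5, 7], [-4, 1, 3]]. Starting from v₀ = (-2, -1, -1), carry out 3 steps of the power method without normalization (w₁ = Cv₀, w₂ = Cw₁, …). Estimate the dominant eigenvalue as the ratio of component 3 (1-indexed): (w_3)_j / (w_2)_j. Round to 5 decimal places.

λ ≈ 5.36765

w1 = Cv₀ = (4·(-2) + 0·(-1) + 7·(-1); 1·(-2) + (-5)·(-1) + 7·(-1); (-4)·(-2) + 1·(-1) + 3·(-1)) = (-15, -4, 4)
w2 = Cw1 = (4·(-15) + 0·(-4) + 7·4; 1·(-15) + (-5)·(-4) + 7·4; (-4)·(-15) + 1·(-4) + 3·4) = (-32, 33, 68)
w3 = Cw2 = (348, 279, 365)
Ratio at component: 365 / 68 = 5.36765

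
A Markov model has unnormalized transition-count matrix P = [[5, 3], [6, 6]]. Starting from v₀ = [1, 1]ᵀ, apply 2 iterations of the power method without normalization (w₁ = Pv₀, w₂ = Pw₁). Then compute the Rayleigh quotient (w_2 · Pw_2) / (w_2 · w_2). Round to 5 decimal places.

λ ≈ 9.78192

w1 = Pv₀ = (5·1 + 3·1; 6·1 + 6·1) = (8, 12)
w2 = Pw1 = (5·8 + 3·12; 6·8 + 6·12) = (76, 120)
Pw2 = (740, 1176)
w2·Pw2 = 76·740 + 120·1176 = 197360; w2·w2 = 76·76 + 120·120 = 20176
λ ≈ 197360/20176 = 9.78192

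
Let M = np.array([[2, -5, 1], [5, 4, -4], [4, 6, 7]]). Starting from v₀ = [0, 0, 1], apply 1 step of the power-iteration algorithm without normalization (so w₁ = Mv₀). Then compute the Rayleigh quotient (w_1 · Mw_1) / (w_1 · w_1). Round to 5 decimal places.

w1 = Mv₀ = (1, -4, 7)
Mw1 = (29, -39, 29)
w1·Mw1 = 1·29 + (-4)·(-39) + 7·29 = 388; w1·w1 = 1·1 + (-4)·(-4) + 7·7 = 66
λ ≈ 388/66 = 5.87879

λ ≈ 5.87879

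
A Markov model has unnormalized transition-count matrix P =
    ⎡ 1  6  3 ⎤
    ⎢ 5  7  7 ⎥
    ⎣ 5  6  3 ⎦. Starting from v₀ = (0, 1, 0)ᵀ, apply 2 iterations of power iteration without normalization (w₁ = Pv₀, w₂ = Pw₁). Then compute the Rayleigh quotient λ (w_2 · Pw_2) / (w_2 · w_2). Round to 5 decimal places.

15.05993

w1 = Pv₀ = (1·0 + 6·1 + 3·0; 5·0 + 7·1 + 7·0; 5·0 + 6·1 + 3·0) = (6, 7, 6)
w2 = Pw1 = (1·6 + 6·7 + 3·6; 5·6 + 7·7 + 7·6; 5·6 + 6·7 + 3·6) = (66, 121, 90)
Pw2 = (1062, 1807, 1326)
w2·Pw2 = 66·1062 + 121·1807 + 90·1326 = 408079; w2·w2 = 66·66 + 121·121 + 90·90 = 27097
λ ≈ 408079/27097 = 15.05993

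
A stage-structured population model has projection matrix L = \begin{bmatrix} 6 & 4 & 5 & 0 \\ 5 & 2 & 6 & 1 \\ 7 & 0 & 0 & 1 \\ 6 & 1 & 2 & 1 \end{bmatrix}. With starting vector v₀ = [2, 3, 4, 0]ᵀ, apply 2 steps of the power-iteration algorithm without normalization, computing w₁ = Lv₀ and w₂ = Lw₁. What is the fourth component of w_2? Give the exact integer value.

355

w1 = Lv₀ = (44, 40, 14, 23)
w2 = Lw1 = (494, 407, 331, 355)
The requested component of w2 is 355.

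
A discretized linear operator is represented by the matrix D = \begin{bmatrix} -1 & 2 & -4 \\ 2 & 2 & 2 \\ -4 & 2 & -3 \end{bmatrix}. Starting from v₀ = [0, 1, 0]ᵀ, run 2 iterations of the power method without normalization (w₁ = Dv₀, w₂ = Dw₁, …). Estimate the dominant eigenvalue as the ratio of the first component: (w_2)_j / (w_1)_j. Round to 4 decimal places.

w1 = Dv₀ = ((-1)·0 + 2·1 + (-4)·0; 2·0 + 2·1 + 2·0; (-4)·0 + 2·1 + (-3)·0) = (2, 2, 2)
w2 = Dw1 = ((-1)·2 + 2·2 + (-4)·2; 2·2 + 2·2 + 2·2; (-4)·2 + 2·2 + (-3)·2) = (-6, 12, -10)
Ratio at component: -6 / 2 = -3.0000

λ ≈ -3.0000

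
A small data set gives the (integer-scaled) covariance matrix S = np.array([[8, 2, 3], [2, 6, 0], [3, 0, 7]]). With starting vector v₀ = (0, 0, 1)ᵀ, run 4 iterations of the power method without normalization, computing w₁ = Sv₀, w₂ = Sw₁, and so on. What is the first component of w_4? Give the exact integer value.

6243

w1 = Sv₀ = (3, 0, 7)
w2 = Sw1 = (45, 6, 58)
w3 = Sw2 = (546, 126, 541)
w4 = Sw3 = (6243, 1848, 5425)
The requested component of w4 is 6243.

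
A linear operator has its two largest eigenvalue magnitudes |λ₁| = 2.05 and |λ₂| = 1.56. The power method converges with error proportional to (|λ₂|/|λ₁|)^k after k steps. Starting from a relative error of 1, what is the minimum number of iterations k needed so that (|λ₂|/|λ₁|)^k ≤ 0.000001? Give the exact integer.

51

|λ₂/λ₁| = 1.56/2.05 = 0.76098
Need k ≥ ln(0.000001) / ln(0.76098) = -13.8155 / -0.2732 ≈ 50.578
Smallest integer k satisfying the bound: 51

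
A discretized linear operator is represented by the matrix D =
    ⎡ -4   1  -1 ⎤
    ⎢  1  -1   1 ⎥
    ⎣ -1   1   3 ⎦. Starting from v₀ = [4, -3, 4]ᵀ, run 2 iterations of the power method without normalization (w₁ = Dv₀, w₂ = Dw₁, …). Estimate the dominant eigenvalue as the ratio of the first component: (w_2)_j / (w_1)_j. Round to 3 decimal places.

-4.261

w1 = Dv₀ = ((-4)·4 + 1·(-3) + (-1)·4; 1·4 + (-1)·(-3) + 1·4; (-1)·4 + 1·(-3) + 3·4) = (-23, 11, 5)
w2 = Dw1 = ((-4)·(-23) + 1·11 + (-1)·5; 1·(-23) + (-1)·11 + 1·5; (-1)·(-23) + 1·11 + 3·5) = (98, -29, 49)
Ratio at component: 98 / -23 = -4.261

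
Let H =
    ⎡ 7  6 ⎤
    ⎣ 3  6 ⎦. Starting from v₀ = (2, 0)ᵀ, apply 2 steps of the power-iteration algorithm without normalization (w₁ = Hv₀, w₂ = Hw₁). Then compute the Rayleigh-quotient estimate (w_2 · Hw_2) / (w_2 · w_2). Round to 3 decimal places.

w1 = Hv₀ = (7·2 + 6·0; 3·2 + 6·0) = (14, 6)
w2 = Hw1 = (7·14 + 6·6; 3·14 + 6·6) = (134, 78)
Hw2 = (1406, 870)
w2·Hw2 = 134·1406 + 78·870 = 256264; w2·w2 = 134·134 + 78·78 = 24040
λ ≈ 256264/24040 = 10.660

λ ≈ 10.660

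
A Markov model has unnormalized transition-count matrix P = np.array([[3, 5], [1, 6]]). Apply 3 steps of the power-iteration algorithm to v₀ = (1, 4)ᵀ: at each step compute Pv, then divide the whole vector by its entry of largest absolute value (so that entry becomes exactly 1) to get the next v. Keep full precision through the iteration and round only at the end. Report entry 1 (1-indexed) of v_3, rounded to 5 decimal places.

1.00000

Pv0 = (23.000000, 25.000000); divide by 25.000000 → v1 = (0.920000, 1.000000)
Pv1 = (7.760000, 6.920000); divide by 7.760000 → v2 = (1.000000, 0.891753)
Pv2 = (7.458763, 6.350515); divide by 7.458763 → v3 = (1.000000, 0.851417)
Requested entry of v3: 1447/1447 = 1.00000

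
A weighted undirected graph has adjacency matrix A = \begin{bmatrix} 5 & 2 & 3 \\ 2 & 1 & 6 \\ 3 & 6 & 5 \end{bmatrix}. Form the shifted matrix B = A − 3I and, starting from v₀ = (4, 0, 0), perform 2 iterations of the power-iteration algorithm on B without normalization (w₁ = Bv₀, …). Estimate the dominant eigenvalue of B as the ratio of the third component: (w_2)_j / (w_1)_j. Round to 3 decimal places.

B = A − 3I has rows (2, 2, 3); (2, -2, 6); (3, 6, 2)
w1 = Bv₀ = (8, 8, 12)
w2 = Bw1 = (68, 72, 96)
Ratio: 96/12 = 8.000

8.000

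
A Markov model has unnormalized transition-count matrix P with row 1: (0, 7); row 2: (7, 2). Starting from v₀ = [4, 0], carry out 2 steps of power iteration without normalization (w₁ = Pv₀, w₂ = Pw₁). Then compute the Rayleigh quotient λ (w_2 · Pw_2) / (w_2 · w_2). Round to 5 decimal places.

λ ≈ 3.84906

w1 = Pv₀ = (0, 28)
w2 = Pw1 = (196, 56)
Pw2 = (392, 1484)
w2·Pw2 = 196·392 + 56·1484 = 159936; w2·w2 = 196·196 + 56·56 = 41552
λ ≈ 159936/41552 = 3.84906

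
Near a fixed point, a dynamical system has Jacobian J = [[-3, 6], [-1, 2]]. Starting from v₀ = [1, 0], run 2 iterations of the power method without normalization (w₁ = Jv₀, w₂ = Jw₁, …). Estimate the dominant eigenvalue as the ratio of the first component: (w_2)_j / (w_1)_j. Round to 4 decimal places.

-1.0000

w1 = Jv₀ = ((-3)·1 + 6·0; (-1)·1 + 2·0) = (-3, -1)
w2 = Jw1 = ((-3)·(-3) + 6·(-1); (-1)·(-3) + 2·(-1)) = (3, 1)
Ratio at component: 3 / -3 = -1.0000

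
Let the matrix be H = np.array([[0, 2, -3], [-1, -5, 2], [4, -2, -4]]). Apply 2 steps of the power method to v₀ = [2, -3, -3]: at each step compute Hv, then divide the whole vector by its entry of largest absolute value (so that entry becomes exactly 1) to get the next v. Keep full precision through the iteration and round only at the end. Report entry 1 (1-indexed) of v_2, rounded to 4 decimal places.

0.6038

Hv0 = (3.00000, 7.00000, 26.00000); divide by 26.00000 → v1 = (0.11538, 0.26923, 1.00000)
Hv1 = (-2.46154, 0.53846, -4.07692); divide by -4.07692 → v2 = (0.60377, -0.13208, 1.00000)
Requested entry of v2: -64/-106 = 0.6038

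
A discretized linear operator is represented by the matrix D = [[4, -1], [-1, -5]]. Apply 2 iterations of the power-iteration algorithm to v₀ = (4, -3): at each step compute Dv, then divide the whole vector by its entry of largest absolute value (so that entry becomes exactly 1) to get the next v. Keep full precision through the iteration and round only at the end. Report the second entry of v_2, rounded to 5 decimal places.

Dv0 = (19.000000, 11.000000); divide by 19.000000 → v1 = (1.000000, 0.578947)
Dv1 = (3.421053, -3.894737); divide by -3.894737 → v2 = (-0.878378, 1.000000)
Requested entry of v2: -74/-74 = 1.00000

1.00000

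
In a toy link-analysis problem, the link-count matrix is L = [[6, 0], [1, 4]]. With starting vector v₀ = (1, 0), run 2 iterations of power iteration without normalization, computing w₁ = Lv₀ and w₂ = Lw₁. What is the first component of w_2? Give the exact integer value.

36

w1 = Lv₀ = (6·1 + 0·0; 1·1 + 4·0) = (6, 1)
w2 = Lw1 = (6·6 + 0·1; 1·6 + 4·1) = (36, 10)
The requested component of w2 is 36.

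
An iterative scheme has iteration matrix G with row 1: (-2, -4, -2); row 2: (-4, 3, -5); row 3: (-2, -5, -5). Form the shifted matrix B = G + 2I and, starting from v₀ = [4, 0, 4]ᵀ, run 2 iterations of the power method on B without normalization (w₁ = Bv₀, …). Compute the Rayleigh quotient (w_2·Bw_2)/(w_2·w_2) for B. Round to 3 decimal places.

B = G + 2I has rows (0, -4, -2); (-4, 5, -5); (-2, -5, -3)
w1 = Bv₀ = (0·4 + (-4)·0 + (-2)·4; (-4)·4 + 5·0 + (-5)·4; (-2)·4 + (-5)·0 + (-3)·4) = (-8, -36, -20)
w2 = Bw1 = (0·(-8) + (-4)·(-36) + (-2)·(-20); (-4)·(-8) + 5·(-36) + (-5)·(-20); (-2)·(-8) + (-5)·(-36) + (-3)·(-20)) = (184, -48, 256)
Bw2 = (-320, -2256, -896)
w2·Bw2 = -179968; w2·w2 = 101696; μ ≈ -179968/101696 = -1.770

-1.770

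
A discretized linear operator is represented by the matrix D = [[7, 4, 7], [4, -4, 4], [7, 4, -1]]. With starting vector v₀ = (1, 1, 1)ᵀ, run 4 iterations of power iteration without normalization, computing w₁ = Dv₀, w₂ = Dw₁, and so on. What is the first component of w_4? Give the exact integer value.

w1 = Dv₀ = (7·1 + 4·1 + 7·1; 4·1 + (-4)·1 + 4·1; 7·1 + 4·1 + (-1)·1) = (18, 4, 10)
w2 = Dw1 = (7·18 + 4·4 + 7·10; 4·18 + (-4)·4 + 4·10; 7·18 + 4·4 + (-1)·10) = (212, 96, 132)
w3 = Dw2 = (2792, 992, 1736)
w4 = Dw3 = (35664, 14144, 21776)
The requested component of w4 is 35664.

35664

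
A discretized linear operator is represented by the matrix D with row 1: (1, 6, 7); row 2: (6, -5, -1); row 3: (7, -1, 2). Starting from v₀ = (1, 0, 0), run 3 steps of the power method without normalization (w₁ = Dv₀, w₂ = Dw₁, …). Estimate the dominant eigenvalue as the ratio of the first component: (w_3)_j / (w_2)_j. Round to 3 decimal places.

λ ≈ 0.058

w1 = Dv₀ = (1, 6, 7)
w2 = Dw1 = (86, -31, 15)
w3 = Dw2 = (5, 656, 663)
Ratio at component: 5 / 86 = 0.058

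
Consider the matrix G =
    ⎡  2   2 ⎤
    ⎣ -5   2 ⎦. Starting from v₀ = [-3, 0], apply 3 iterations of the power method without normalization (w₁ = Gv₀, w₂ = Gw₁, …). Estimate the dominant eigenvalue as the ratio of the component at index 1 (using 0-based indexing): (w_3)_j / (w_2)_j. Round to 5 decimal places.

w1 = Gv₀ = (2·(-3) + 2·0; (-5)·(-3) + 2·0) = (-6, 15)
w2 = Gw1 = (2·(-6) + 2·15; (-5)·(-6) + 2·15) = (18, 60)
w3 = Gw2 = (156, 30)
Ratio at component: 30 / 60 = 0.50000

λ ≈ 0.50000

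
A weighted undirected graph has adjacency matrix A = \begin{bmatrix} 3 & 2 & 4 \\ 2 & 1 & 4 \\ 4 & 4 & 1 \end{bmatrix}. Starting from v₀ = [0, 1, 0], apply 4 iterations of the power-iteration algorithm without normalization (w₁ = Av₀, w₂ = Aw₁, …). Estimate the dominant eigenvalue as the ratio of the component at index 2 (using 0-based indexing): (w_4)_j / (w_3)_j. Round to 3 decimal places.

w1 = Av₀ = (3·0 + 2·1 + 4·0; 2·0 + 1·1 + 4·0; 4·0 + 4·1 + 1·0) = (2, 1, 4)
w2 = Aw1 = (3·2 + 2·1 + 4·4; 2·2 + 1·1 + 4·4; 4·2 + 4·1 + 1·4) = (24, 21, 16)
w3 = Aw2 = (178, 133, 196)
w4 = Aw3 = (1584, 1273, 1440)
Ratio at component: 1440 / 196 = 7.347

7.347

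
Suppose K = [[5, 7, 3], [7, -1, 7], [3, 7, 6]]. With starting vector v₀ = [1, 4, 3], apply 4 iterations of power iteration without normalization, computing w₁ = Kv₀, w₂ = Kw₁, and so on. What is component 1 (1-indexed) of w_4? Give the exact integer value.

w1 = Kv₀ = (5·1 + 7·4 + 3·3; 7·1 + (-1)·4 + 7·3; 3·1 + 7·4 + 6·3) = (42, 24, 49)
w2 = Kw1 = (5·42 + 7·24 + 3·49; 7·42 + (-1)·24 + 7·49; 3·42 + 7·24 + 6·49) = (525, 613, 588)
w3 = Kw2 = (8680, 7178, 9394)
w4 = Kw3 = (121828, 119340, 132650)
The requested component of w4 is 121828.

121828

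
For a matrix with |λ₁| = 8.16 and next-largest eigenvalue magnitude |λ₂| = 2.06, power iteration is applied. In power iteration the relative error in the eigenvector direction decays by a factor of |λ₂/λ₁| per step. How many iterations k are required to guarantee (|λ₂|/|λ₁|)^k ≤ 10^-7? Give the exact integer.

|λ₂/λ₁| = 2.06/8.16 = 0.25245
Need k ≥ ln(10^-7) / ln(0.25245) = -16.1181 / -1.3765 ≈ 11.709
Smallest integer k satisfying the bound: 12

12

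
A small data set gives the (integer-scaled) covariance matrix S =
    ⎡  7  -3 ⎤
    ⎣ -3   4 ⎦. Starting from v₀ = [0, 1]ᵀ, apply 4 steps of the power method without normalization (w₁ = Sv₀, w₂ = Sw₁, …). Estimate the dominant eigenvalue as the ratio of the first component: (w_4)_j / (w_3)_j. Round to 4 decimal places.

8.9510

w1 = Sv₀ = (7·0 + (-3)·1; (-3)·0 + 4·1) = (-3, 4)
w2 = Sw1 = (7·(-3) + (-3)·4; (-3)·(-3) + 4·4) = (-33, 25)
w3 = Sw2 = (-306, 199)
w4 = Sw3 = (-2739, 1714)
Ratio at component: -2739 / -306 = 8.9510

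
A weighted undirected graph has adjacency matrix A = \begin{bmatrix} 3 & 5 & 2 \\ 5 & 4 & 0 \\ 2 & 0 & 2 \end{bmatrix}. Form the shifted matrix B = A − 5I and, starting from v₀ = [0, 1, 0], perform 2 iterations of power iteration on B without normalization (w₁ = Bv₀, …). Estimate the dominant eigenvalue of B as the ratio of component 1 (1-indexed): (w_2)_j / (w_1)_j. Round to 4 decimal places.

μ ≈ -3.0000

B = A − 5I has rows (-2, 5, 2); (5, -1, 0); (2, 0, -3)
w1 = Bv₀ = ((-2)·0 + 5·1 + 2·0; 5·0 + (-1)·1 + 0·0; 2·0 + 0·1 + (-3)·0) = (5, -1, 0)
w2 = Bw1 = ((-2)·5 + 5·(-1) + 2·0; 5·5 + (-1)·(-1) + 0·0; 2·5 + 0·(-1) + (-3)·0) = (-15, 26, 10)
Ratio: -15/5 = -3.0000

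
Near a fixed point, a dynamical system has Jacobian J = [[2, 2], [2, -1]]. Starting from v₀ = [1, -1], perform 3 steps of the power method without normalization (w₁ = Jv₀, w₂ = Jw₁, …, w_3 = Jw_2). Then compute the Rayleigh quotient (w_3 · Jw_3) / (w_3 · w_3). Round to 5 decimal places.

w1 = Jv₀ = (2·1 + 2·(-1); 2·1 + (-1)·(-1)) = (0, 3)
w2 = Jw1 = (2·0 + 2·3; 2·0 + (-1)·3) = (6, -3)
w3 = Jw2 = (6, 15)
Jw3 = (42, -3)
w3·Jw3 = 6·42 + 15·(-3) = 207; w3·w3 = 6·6 + 15·15 = 261
λ ≈ 207/261 = 0.79310

0.79310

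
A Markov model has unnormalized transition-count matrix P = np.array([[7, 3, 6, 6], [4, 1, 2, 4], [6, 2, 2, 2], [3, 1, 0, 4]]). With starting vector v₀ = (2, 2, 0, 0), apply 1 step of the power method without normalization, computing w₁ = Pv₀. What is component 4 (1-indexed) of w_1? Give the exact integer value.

8

w1 = Pv₀ = (7·2 + 3·2 + 6·0 + 6·0; 4·2 + 1·2 + 2·0 + 4·0; 6·2 + 2·2 + 2·0 + 2·0; 3·2 + 1·2 + 0·0 + 4·0) = (20, 10, 16, 8)
The requested component of w1 is 8.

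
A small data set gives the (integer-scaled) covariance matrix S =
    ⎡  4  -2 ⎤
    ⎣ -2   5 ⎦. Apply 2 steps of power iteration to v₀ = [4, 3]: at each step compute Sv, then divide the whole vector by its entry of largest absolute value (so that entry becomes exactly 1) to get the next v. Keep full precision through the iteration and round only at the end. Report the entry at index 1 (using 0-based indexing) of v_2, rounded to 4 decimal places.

Sv0 = (10.00000, 7.00000); divide by 10.00000 → v1 = (1.00000, 0.70000)
Sv1 = (2.60000, 1.50000); divide by 2.60000 → v2 = (1.00000, 0.57692)
Requested entry of v2: 15/26 = 0.5769

0.5769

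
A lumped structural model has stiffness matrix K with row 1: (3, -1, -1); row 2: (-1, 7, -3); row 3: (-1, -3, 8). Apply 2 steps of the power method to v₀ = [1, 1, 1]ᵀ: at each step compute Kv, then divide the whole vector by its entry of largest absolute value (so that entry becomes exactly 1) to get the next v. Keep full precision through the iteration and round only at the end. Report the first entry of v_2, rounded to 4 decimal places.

-0.1818

Kv0 = (1.00000, 3.00000, 4.00000); divide by 4.00000 → v1 = (0.25000, 0.75000, 1.00000)
Kv1 = (-1.00000, 2.00000, 5.50000); divide by 5.50000 → v2 = (-0.18182, 0.36364, 1.00000)
Requested entry of v2: -4/22 = -0.1818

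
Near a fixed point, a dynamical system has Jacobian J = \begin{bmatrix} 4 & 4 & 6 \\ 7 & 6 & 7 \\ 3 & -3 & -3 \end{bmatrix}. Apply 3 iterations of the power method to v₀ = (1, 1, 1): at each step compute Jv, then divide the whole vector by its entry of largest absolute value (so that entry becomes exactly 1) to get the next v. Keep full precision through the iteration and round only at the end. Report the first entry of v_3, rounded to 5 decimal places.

Jv0 = (14.000000, 20.000000, -3.000000); divide by 20.000000 → v1 = (0.700000, 1.000000, -0.150000)
Jv1 = (5.900000, 9.850000, -0.450000); divide by 9.850000 → v2 = (0.598985, 1.000000, -0.045685)
Jv2 = (6.121827, 9.873096, -1.065990); divide by 9.873096 → v3 = (0.620051, 1.000000, -0.107969)
Requested entry of v3: 1206/1945 = 0.62005

0.62005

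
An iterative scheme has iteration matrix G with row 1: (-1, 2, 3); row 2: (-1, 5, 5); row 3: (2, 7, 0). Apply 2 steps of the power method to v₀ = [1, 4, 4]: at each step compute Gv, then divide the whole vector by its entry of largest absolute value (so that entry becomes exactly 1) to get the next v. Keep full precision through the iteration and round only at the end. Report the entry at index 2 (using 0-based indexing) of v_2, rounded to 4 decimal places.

0.9540

Gv0 = (19.00000, 39.00000, 30.00000); divide by 39.00000 → v1 = (0.48718, 1.00000, 0.76923)
Gv1 = (3.82051, 8.35897, 7.97436); divide by 8.35897 → v2 = (0.45706, 1.00000, 0.95399)
Requested entry of v2: 311/326 = 0.9540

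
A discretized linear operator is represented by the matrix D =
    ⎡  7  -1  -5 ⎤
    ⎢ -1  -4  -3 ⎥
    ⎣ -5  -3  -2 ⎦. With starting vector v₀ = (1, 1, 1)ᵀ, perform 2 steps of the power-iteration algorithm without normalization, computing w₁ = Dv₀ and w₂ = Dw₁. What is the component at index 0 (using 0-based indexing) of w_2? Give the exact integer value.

65

w1 = Dv₀ = (7·1 + (-1)·1 + (-5)·1; (-1)·1 + (-4)·1 + (-3)·1; (-5)·1 + (-3)·1 + (-2)·1) = (1, -8, -10)
w2 = Dw1 = (7·1 + (-1)·(-8) + (-5)·(-10); (-1)·1 + (-4)·(-8) + (-3)·(-10); (-5)·1 + (-3)·(-8) + (-2)·(-10)) = (65, 61, 39)
The requested component of w2 is 65.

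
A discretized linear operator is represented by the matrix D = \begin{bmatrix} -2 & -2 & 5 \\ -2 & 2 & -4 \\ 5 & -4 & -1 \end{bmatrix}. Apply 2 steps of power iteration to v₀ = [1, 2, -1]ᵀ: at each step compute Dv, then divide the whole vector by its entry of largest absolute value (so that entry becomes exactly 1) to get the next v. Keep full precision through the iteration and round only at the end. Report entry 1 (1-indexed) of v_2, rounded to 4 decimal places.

Dv0 = (-11.00000, 6.00000, -2.00000); divide by -11.00000 → v1 = (1.00000, -0.54545, 0.18182)
Dv1 = (0.00000, -3.81818, 7.00000); divide by 7.00000 → v2 = (0.00000, -0.54545, 1.00000)
Requested entry of v2: 0/-77 = 0.0000

0.0000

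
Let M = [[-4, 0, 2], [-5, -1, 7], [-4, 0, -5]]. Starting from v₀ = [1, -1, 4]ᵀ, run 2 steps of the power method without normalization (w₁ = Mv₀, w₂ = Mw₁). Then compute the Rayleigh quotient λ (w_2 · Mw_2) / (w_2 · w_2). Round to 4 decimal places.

-5.4175

w1 = Mv₀ = (4, 24, -24)
w2 = Mw1 = (-64, -212, 104)
Mw2 = (464, 1260, -264)
w2·Mw2 = (-64)·464 + (-212)·1260 + 104·(-264) = -324272; w2·w2 = (-64)·(-64) + (-212)·(-212) + 104·104 = 59856
λ ≈ -324272/59856 = -5.4175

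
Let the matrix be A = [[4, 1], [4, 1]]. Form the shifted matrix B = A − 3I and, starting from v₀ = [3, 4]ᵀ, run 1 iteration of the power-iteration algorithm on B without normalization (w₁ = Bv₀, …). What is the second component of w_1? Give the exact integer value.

4

B = A − 3I has rows (1, 1); (4, -2)
w1 = Bv₀ = (7, 4)
Requested component of w1: 4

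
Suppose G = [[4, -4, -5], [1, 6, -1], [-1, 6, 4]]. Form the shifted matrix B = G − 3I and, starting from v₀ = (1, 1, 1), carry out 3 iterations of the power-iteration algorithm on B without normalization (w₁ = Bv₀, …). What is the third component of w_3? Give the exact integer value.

B = G − 3I has rows (1, -4, -5); (1, 3, -1); (-1, 6, 1)
w1 = Bv₀ = (1·1 + (-4)·1 + (-5)·1; 1·1 + 3·1 + (-1)·1; (-1)·1 + 6·1 + 1·1) = (-8, 3, 6)
w2 = Bw1 = (1·(-8) + (-4)·3 + (-5)·6; 1·(-8) + 3·3 + (-1)·6; (-1)·(-8) + 6·3 + 1·6) = (-50, -5, 32)
w3 = Bw2 = (-190, -97, 52)
Requested component of w3: 52

52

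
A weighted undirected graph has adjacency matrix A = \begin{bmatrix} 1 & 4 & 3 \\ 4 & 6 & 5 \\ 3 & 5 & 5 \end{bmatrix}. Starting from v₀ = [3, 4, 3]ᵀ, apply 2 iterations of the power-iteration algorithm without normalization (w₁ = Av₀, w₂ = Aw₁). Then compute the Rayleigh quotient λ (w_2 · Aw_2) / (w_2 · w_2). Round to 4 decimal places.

w1 = Av₀ = (28, 51, 44)
w2 = Aw1 = (364, 638, 559)
Aw2 = (4593, 8079, 7077)
w2·Aw2 = 364·4593 + 638·8079 + 559·7077 = 10782297; w2·w2 = 364·364 + 638·638 + 559·559 = 852021
λ ≈ 10782297/852021 = 12.6550

λ ≈ 12.6550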